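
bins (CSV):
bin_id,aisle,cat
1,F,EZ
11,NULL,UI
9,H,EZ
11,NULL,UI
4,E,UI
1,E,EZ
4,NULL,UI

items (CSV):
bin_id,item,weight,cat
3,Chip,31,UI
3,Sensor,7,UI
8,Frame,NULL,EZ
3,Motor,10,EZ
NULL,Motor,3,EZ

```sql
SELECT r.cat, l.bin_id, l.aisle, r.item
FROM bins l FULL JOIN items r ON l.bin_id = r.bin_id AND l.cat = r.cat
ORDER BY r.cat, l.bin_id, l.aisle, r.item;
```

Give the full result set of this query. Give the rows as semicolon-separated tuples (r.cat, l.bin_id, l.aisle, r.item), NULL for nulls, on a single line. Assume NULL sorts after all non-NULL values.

FULL OUTER JOIN keeps every row from both sides; unmatched rows get NULL for the other side's columns.
Matching on l.bin_id = r.bin_id AND l.cat = r.cat. A NULL in a compared column never satisfies the condition.
Matched pairs: 0; unmatched l rows kept: 7; unmatched r rows kept: 5.

(EZ, NULL, NULL, Frame); (EZ, NULL, NULL, Motor); (EZ, NULL, NULL, Motor); (UI, NULL, NULL, Chip); (UI, NULL, NULL, Sensor); (NULL, 1, E, NULL); (NULL, 1, F, NULL); (NULL, 4, E, NULL); (NULL, 4, NULL, NULL); (NULL, 9, H, NULL); (NULL, 11, NULL, NULL); (NULL, 11, NULL, NULL)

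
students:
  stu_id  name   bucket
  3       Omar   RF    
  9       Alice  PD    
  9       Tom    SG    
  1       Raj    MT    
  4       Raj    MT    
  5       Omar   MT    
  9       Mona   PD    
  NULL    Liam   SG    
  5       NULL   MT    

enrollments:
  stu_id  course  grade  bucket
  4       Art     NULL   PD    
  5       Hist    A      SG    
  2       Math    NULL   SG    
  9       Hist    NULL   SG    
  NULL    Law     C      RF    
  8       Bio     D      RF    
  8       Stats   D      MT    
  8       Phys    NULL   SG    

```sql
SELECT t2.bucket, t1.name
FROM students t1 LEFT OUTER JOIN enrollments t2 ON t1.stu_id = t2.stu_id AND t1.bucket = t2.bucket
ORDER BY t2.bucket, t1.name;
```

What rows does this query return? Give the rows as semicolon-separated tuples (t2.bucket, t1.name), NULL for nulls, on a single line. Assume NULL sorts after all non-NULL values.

(SG, Tom); (NULL, Alice); (NULL, Liam); (NULL, Mona); (NULL, Omar); (NULL, Omar); (NULL, Raj); (NULL, Raj); (NULL, NULL)

LEFT JOIN keeps every row from `students`; unmatched rows get NULL for `enrollments`'s columns.
Matching on t1.stu_id = t2.stu_id AND t1.bucket = t2.bucket. A NULL in a compared column never satisfies the condition.
Matched pairs: 1; unmatched t1 rows kept: 8.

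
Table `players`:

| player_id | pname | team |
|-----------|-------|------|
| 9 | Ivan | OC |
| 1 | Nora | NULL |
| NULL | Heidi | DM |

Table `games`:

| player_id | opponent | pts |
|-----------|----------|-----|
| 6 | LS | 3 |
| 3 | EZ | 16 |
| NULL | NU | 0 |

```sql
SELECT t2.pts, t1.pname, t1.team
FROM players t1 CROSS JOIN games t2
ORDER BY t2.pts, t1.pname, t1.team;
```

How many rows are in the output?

9

CROSS JOIN pairs every row of `players` with every row of `games`: 3 × 3 = 9 rows.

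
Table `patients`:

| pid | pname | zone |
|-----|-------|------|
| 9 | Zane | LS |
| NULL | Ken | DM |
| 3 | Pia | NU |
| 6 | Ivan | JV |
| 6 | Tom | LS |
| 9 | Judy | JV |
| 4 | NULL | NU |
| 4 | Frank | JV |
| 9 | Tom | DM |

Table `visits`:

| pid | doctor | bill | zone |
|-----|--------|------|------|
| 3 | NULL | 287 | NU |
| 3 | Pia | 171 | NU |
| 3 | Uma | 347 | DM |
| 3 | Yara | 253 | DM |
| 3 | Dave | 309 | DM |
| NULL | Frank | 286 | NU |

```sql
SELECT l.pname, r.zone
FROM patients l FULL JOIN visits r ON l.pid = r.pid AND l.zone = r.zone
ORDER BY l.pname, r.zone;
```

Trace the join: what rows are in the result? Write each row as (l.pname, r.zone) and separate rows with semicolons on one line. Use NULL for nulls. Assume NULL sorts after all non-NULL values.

(Frank, NULL); (Ivan, NULL); (Judy, NULL); (Ken, NULL); (Pia, NU); (Pia, NU); (Tom, NULL); (Tom, NULL); (Zane, NULL); (NULL, DM); (NULL, DM); (NULL, DM); (NULL, NU); (NULL, NULL)

FULL OUTER JOIN keeps every row from both sides; unmatched rows get NULL for the other side's columns.
Matching on l.pid = r.pid AND l.zone = r.zone. A NULL in a compared column never satisfies the condition.
- pid=9, zone=LS: no r row matches, row kept with r columns NULL.
- pid=NULL, zone=DM: no r row matches, row kept with r columns NULL.
- pid=3, zone=NU: 2 matching r row(s), so 2 row(s) emitted.
- pid=6, zone=JV: no r row matches, row kept with r columns NULL.
- pid=6, zone=LS: no r row matches, row kept with r columns NULL.
- pid=9, zone=JV: no r row matches, row kept with r columns NULL.
- pid=4, zone=NU: no r row matches, row kept with r columns NULL.
- pid=4, zone=JV: no r row matches, row kept with r columns NULL.
- pid=9, zone=DM: no r row matches, row kept with r columns NULL.
- 4 row(s) from r found no l partner → padded with NULL.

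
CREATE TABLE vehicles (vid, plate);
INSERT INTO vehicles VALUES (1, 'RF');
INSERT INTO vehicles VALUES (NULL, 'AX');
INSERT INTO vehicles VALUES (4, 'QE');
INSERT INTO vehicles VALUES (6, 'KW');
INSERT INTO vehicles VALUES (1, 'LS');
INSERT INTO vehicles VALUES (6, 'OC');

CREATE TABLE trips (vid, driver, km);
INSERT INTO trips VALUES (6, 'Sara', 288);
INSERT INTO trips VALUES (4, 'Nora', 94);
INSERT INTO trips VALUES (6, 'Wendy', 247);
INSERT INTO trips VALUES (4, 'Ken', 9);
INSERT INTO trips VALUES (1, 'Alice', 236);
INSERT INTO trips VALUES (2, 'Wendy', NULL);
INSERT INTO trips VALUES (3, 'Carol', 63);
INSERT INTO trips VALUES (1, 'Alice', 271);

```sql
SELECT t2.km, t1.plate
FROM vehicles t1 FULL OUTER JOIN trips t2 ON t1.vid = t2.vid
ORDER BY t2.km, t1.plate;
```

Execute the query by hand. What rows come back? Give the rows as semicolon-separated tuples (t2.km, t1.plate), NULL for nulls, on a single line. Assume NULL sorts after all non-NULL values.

(9, QE); (63, NULL); (94, QE); (236, LS); (236, RF); (247, KW); (247, OC); (271, LS); (271, RF); (288, KW); (288, OC); (NULL, AX); (NULL, NULL)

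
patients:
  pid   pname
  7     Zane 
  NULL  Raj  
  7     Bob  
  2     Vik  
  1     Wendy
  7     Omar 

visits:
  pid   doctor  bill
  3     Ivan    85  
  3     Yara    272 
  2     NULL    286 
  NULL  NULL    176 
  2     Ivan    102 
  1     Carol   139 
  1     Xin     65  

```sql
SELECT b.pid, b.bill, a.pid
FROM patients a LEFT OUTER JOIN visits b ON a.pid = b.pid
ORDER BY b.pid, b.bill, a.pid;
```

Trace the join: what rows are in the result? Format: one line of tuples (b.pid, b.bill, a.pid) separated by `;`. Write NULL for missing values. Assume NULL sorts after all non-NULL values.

LEFT JOIN keeps every row from `patients`; unmatched rows get NULL for `visits`'s columns.
Matching on a.pid = b.pid. A NULL in a compared column never satisfies the condition.
Matched pairs: 4; unmatched a rows kept: 4.

(1, 65, 1); (1, 139, 1); (2, 102, 2); (2, 286, 2); (NULL, NULL, 7); (NULL, NULL, 7); (NULL, NULL, 7); (NULL, NULL, NULL)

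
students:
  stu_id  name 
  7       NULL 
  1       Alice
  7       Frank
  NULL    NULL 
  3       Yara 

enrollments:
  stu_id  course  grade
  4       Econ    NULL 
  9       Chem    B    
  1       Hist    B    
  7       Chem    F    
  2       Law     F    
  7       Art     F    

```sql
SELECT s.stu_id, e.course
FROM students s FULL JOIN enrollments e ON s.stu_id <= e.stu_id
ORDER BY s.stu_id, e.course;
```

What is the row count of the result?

17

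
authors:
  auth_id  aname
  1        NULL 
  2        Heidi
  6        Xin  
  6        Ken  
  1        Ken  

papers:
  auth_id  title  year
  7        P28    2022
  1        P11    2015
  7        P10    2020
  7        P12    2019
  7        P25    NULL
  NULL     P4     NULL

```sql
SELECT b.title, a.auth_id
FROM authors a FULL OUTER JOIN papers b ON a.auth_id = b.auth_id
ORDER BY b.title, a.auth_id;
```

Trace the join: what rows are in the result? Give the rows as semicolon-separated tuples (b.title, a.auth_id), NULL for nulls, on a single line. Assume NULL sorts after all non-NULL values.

(P10, NULL); (P11, 1); (P11, 1); (P12, NULL); (P25, NULL); (P28, NULL); (P4, NULL); (NULL, 2); (NULL, 6); (NULL, 6)

FULL OUTER JOIN keeps every row from both sides; unmatched rows get NULL for the other side's columns.
Matching on a.auth_id = b.auth_id. A NULL in a compared column never satisfies the condition.
- a row (auth_id=1): matches 1 b row(s) → 1 output row(s).
- a row (auth_id=2): no match → kept, b columns NULL.
- a row (auth_id=6): no match → kept, b columns NULL.
- a row (auth_id=6): no match → kept, b columns NULL.
- a row (auth_id=1): matches 1 b row(s) → 1 output row(s).
- plus 5 unmatched b row(s), each kept with NULL a columns.
After projecting and ordering:
b.title | a.auth_id
P10 | NULL
P11 | 1
P11 | 1
P12 | NULL
P25 | NULL
P28 | NULL
P4 | NULL
NULL | 2
NULL | 6
NULL | 6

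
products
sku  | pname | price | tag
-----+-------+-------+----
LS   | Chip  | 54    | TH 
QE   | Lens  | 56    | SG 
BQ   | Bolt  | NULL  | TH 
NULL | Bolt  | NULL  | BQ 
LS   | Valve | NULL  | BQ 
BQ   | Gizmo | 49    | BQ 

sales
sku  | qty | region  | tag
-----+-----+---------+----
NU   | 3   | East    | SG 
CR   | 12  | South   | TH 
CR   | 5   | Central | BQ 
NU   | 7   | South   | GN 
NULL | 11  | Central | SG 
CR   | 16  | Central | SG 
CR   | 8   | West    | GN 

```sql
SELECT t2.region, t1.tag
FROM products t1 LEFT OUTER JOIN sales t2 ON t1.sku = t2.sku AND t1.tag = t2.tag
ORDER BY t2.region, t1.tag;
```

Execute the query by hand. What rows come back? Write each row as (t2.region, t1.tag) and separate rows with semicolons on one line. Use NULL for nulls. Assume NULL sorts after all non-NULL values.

(NULL, BQ); (NULL, BQ); (NULL, BQ); (NULL, SG); (NULL, TH); (NULL, TH)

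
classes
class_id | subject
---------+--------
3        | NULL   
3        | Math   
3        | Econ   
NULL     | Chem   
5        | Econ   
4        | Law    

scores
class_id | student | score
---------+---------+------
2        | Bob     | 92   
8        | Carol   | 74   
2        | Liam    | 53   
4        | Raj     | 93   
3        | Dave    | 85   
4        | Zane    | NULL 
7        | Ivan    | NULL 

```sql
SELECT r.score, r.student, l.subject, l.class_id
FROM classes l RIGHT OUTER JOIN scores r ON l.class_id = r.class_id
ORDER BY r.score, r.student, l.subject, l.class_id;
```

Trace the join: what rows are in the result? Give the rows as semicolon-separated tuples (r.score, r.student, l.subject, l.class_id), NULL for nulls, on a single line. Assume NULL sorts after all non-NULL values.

(53, Liam, NULL, NULL); (74, Carol, NULL, NULL); (85, Dave, Econ, 3); (85, Dave, Math, 3); (85, Dave, NULL, 3); (92, Bob, NULL, NULL); (93, Raj, Law, 4); (NULL, Ivan, NULL, NULL); (NULL, Zane, Law, 4)

RIGHT JOIN keeps every row from `scores`; unmatched rows get NULL for `classes`'s columns.
Matching on l.class_id = r.class_id. A NULL in a compared column never satisfies the condition.
Matched pairs: 5; unmatched r rows kept: 4.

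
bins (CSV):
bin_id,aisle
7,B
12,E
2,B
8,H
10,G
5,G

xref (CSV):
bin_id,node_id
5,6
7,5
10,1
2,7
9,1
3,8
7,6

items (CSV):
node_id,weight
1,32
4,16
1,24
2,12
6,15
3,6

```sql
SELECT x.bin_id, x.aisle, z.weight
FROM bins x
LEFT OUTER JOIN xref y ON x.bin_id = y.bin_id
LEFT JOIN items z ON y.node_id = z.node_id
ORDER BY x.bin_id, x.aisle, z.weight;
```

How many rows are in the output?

Evaluate left to right. First `bins x LEFT JOIN xref y` on bin_id: 7 row(s).
Then LEFT JOIN `items z` on node_id: each of those 7 rows is kept; rows whose y.node_id has no match in z get NULL for z's columns.
Result: 8 row(s).

8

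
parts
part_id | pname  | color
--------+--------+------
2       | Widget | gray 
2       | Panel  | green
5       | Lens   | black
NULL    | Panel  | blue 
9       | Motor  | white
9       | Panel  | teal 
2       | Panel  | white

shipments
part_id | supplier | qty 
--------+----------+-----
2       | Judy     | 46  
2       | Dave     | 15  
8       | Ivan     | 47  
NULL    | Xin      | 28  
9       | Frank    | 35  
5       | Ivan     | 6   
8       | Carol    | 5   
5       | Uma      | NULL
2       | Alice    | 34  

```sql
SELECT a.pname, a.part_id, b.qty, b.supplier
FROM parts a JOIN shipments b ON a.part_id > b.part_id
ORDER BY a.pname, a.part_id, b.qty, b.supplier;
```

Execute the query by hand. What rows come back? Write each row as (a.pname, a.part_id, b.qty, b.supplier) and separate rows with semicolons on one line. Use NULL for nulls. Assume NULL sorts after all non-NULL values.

(Lens, 5, 15, Dave); (Lens, 5, 34, Alice); (Lens, 5, 46, Judy); (Motor, 9, 5, Carol); (Motor, 9, 6, Ivan); (Motor, 9, 15, Dave); (Motor, 9, 34, Alice); (Motor, 9, 46, Judy); (Motor, 9, 47, Ivan); (Motor, 9, NULL, Uma); (Panel, 9, 5, Carol); (Panel, 9, 6, Ivan); (Panel, 9, 15, Dave); (Panel, 9, 34, Alice); (Panel, 9, 46, Judy); (Panel, 9, 47, Ivan); (Panel, 9, NULL, Uma)

INNER JOIN keeps only pairs where the ON condition holds.
Matching on a.part_id > b.part_id. A NULL in a compared column never satisfies the condition.
- a (part_id=2) has no partner → excluded.
- a (part_id=2) has no partner → excluded.
- a (part_id=5) pairs with 3 row(s) of b.
- a (part_id=NULL) has no partner → excluded.
- a (part_id=9) pairs with 7 row(s) of b.
- a (part_id=9) pairs with 7 row(s) of b.
- a (part_id=2) has no partner → excluded.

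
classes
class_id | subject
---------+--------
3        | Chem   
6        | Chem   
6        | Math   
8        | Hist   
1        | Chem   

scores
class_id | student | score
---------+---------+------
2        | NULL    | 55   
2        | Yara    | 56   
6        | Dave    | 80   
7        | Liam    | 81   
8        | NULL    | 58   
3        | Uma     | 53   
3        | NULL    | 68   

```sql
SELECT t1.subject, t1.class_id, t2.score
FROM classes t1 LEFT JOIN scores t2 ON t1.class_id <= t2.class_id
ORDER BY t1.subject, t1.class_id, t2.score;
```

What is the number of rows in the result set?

19

LEFT JOIN keeps every row from `classes`; unmatched rows get NULL for `scores`'s columns.
Matching on t1.class_id <= t2.class_id.
Matched pairs: 19; unmatched t1 rows kept: 0.
Total: 19 rows.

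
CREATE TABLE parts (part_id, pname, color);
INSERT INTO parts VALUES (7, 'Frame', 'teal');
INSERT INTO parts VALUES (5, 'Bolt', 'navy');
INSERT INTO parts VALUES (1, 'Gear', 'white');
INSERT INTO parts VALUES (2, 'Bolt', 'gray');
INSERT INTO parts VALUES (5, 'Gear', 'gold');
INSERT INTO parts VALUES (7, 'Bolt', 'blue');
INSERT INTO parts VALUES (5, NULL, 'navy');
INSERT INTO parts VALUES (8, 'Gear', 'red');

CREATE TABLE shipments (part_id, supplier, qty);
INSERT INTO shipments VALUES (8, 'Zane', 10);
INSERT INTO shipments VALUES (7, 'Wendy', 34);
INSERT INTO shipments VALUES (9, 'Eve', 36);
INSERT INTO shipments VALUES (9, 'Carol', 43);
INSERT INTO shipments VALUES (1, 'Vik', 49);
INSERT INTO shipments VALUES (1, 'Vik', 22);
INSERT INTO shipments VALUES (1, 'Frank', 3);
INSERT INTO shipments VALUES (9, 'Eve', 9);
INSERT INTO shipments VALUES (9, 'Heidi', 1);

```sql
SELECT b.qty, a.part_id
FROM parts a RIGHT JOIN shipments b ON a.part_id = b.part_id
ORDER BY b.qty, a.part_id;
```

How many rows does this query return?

RIGHT JOIN keeps every row from `shipments`; unmatched rows get NULL for `parts`'s columns.
Matching on a.part_id = b.part_id.
Matched pairs: 6; unmatched b rows kept: 4.
Total: 6 matched + 4 padded = 10 rows.

10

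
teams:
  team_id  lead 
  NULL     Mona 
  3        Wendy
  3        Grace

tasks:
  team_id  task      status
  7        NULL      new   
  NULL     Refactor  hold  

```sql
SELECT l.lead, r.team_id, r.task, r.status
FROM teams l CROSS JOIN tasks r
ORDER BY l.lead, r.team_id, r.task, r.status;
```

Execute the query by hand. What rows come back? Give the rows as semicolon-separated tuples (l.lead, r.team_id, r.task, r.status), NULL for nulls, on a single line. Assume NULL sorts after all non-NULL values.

(Grace, 7, NULL, new); (Grace, NULL, Refactor, hold); (Mona, 7, NULL, new); (Mona, NULL, Refactor, hold); (Wendy, 7, NULL, new); (Wendy, NULL, Refactor, hold)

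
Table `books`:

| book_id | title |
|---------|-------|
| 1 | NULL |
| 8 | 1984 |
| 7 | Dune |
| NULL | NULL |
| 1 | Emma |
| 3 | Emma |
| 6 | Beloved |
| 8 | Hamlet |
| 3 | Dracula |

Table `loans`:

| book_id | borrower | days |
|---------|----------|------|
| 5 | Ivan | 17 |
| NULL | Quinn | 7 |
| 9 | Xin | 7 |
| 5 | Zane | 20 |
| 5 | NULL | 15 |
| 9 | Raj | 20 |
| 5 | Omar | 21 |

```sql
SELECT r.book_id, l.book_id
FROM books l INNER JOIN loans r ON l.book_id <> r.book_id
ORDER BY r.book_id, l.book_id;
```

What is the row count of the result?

INNER JOIN keeps only pairs where the ON condition holds.
Matching on l.book_id <> r.book_id. A NULL in a compared column never satisfies the condition.
- book_id=1: 6 matching r row(s), so 6 row(s) emitted.
- book_id=8: 6 matching r row(s), so 6 row(s) emitted.
- book_id=7: 6 matching r row(s), so 6 row(s) emitted.
- book_id=NULL: no matching r row, dropped.
- book_id=1: 6 matching r row(s), so 6 row(s) emitted.
- book_id=3: 6 matching r row(s), so 6 row(s) emitted.
- book_id=6: 6 matching r row(s), so 6 row(s) emitted.
- book_id=8: 6 matching r row(s), so 6 row(s) emitted.
- book_id=3: 6 matching r row(s), so 6 row(s) emitted.
Total: 48 rows.

48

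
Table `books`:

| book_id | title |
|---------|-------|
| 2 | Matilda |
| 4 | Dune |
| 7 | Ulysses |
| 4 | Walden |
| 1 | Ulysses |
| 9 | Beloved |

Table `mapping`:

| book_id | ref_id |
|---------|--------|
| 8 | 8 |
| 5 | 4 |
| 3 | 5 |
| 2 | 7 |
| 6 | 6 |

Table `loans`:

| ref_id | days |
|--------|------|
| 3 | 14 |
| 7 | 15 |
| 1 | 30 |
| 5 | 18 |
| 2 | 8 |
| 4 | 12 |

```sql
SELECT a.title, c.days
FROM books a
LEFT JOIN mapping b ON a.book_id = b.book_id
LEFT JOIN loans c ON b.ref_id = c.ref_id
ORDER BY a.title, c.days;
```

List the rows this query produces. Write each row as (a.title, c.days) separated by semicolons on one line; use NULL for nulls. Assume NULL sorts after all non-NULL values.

(Beloved, NULL); (Dune, NULL); (Matilda, 15); (Ulysses, NULL); (Ulysses, NULL); (Walden, NULL)

Joins associate left-to-right: books LEFT JOIN mapping on book_id gives 6 intermediate row(s).
Then LEFT JOIN `loans c` on ref_id: each of those 6 rows is kept; rows whose b.ref_id has no match in c get NULL for c's columns.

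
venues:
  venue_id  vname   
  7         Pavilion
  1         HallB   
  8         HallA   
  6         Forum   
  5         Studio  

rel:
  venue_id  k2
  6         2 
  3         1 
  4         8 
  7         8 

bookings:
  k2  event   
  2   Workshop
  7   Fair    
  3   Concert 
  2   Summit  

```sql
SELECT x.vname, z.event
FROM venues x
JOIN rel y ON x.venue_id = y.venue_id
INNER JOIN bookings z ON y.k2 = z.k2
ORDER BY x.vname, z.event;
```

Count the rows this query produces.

Evaluate left to right. First `venues x INNER JOIN rel y` on venue_id: 2 row(s).
Then INNER JOIN `bookings z` on k2: keep only rows whose y.k2 appears in z.
Result: 2 row(s).

2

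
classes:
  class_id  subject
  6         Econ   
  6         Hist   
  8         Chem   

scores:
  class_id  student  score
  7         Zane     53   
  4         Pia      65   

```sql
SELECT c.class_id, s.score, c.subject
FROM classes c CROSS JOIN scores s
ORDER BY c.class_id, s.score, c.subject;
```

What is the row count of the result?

CROSS JOIN pairs every row of `classes` with every row of `scores`: 3 × 2 = 6 rows.

6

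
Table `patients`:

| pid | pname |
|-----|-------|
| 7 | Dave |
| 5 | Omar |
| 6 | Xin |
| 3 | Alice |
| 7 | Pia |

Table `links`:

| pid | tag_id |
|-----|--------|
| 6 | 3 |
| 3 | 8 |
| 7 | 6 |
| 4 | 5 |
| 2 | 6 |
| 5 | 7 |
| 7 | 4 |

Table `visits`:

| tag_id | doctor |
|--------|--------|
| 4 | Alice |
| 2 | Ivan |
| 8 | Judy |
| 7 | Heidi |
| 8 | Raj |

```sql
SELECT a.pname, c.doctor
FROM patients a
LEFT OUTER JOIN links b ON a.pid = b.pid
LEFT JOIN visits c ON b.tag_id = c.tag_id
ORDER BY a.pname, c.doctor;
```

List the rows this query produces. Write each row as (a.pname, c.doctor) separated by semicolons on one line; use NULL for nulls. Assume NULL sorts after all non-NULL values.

(Alice, Judy); (Alice, Raj); (Dave, Alice); (Dave, NULL); (Omar, Heidi); (Pia, Alice); (Pia, NULL); (Xin, NULL)

Step 1 — a LEFT JOIN b on pid → 7 row(s).
Then LEFT JOIN `visits c` on tag_id: each of those 7 rows is kept; rows whose b.tag_id has no match in c get NULL for c's columns.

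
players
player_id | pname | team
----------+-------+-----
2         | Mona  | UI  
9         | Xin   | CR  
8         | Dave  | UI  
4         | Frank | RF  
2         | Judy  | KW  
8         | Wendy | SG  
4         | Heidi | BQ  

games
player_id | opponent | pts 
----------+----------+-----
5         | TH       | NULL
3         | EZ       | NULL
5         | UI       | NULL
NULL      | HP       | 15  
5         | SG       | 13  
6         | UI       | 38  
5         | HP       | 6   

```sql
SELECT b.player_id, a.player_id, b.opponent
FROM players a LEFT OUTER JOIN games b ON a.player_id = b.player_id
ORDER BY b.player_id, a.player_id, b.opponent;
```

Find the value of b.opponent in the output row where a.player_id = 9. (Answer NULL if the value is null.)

LEFT JOIN keeps every row from `players`; unmatched rows get NULL for `games`'s columns.
Matching on a.player_id = b.player_id. A NULL in a compared column never satisfies the condition.
- a[0] player_id=2 → no match; kept with NULLs on the b side.
- a[1] player_id=9 → no match; kept with NULLs on the b side.
- a[2] player_id=8 → no match; kept with NULLs on the b side.
- a[3] player_id=4 → no match; kept with NULLs on the b side.
- a[4] player_id=2 → no match; kept with NULLs on the b side.
- a[5] player_id=8 → no match; kept with NULLs on the b side.
- a[6] player_id=4 → no match; kept with NULLs on the b side.

NULL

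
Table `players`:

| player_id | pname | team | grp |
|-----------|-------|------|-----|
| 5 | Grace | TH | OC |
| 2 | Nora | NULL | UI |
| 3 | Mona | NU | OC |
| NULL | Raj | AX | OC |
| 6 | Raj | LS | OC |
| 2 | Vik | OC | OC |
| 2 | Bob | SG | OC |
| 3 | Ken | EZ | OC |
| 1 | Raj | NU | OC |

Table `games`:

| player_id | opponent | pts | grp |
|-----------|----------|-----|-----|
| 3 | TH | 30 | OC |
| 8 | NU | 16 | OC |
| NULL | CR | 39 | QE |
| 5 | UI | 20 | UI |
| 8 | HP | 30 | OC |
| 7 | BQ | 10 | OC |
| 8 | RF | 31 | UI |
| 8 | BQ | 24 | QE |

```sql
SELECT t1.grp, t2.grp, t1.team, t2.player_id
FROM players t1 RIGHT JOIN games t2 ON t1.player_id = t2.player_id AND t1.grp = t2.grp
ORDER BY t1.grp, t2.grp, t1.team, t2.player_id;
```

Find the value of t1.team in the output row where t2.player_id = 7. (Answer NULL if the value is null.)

NULL

RIGHT JOIN keeps every row from `games`; unmatched rows get NULL for `players`'s columns.
Matching on t1.player_id = t2.player_id AND t1.grp = t2.grp. A NULL in a compared column never satisfies the condition.
- t1 (player_id=5, grp=OC) has no partner in t2.
- t1 (player_id=2, grp=UI) has no partner in t2.
- t1 (player_id=3, grp=OC) pairs with 1 row(s) of t2.
- t1 (player_id=NULL, grp=OC) has no partner in t2.
- t1 (player_id=6, grp=OC) has no partner in t2.
- t1 (player_id=2, grp=OC) has no partner in t2.
- t1 (player_id=2, grp=OC) has no partner in t2.
- t1 (player_id=3, grp=OC) pairs with 1 row(s) of t2.
- t1 (player_id=1, grp=OC) has no partner in t2.
- 7 row(s) from t2 found no t1 partner → padded with NULL.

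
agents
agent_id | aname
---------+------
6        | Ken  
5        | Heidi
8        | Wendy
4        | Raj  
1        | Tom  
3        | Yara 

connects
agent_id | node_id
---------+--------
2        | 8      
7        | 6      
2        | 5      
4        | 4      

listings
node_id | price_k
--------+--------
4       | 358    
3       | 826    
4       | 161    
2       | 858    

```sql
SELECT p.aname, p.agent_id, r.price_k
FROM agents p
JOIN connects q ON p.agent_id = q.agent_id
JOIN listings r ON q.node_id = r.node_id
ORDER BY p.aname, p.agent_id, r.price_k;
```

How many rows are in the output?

2

Joins associate left-to-right: agents INNER JOIN connects on agent_id gives 1 intermediate row(s).
Then INNER JOIN `listings r` on node_id: keep only rows whose q.node_id appears in r.
Result: 2 row(s).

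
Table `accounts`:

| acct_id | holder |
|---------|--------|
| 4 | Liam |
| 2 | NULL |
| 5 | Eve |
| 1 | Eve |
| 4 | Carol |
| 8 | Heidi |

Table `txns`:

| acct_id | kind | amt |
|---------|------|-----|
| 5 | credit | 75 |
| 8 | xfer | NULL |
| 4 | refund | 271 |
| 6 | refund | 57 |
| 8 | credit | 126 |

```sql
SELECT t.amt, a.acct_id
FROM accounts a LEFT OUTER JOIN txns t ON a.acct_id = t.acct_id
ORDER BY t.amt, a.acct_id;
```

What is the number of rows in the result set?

7

LEFT JOIN keeps every row from `accounts`; unmatched rows get NULL for `txns`'s columns.
Matching on a.acct_id = t.acct_id.
- acct_id=4: 1 matching t row(s), so 1 row(s) emitted.
- acct_id=2: no t row matches, row kept with t columns NULL.
- acct_id=5: 1 matching t row(s), so 1 row(s) emitted.
- acct_id=1: no t row matches, row kept with t columns NULL.
- acct_id=4: 1 matching t row(s), so 1 row(s) emitted.
- acct_id=8: 2 matching t row(s), so 2 row(s) emitted.
Total: 5 matched + 2 padded = 7 rows.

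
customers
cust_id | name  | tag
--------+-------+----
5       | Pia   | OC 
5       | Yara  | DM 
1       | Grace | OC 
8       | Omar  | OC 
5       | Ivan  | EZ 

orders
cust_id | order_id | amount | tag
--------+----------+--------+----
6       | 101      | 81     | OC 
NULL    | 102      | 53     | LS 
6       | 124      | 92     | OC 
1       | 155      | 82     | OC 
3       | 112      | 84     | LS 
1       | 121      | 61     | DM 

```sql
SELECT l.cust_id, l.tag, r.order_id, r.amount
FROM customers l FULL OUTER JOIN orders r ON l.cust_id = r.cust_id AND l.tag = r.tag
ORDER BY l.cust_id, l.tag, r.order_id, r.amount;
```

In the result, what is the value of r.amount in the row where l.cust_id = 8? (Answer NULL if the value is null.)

NULL

FULL OUTER JOIN keeps every row from both sides; unmatched rows get NULL for the other side's columns.
Matching on l.cust_id = r.cust_id AND l.tag = r.tag. A NULL in a compared column never satisfies the condition.
Matched pairs: 1; unmatched l rows kept: 4; unmatched r rows kept: 5.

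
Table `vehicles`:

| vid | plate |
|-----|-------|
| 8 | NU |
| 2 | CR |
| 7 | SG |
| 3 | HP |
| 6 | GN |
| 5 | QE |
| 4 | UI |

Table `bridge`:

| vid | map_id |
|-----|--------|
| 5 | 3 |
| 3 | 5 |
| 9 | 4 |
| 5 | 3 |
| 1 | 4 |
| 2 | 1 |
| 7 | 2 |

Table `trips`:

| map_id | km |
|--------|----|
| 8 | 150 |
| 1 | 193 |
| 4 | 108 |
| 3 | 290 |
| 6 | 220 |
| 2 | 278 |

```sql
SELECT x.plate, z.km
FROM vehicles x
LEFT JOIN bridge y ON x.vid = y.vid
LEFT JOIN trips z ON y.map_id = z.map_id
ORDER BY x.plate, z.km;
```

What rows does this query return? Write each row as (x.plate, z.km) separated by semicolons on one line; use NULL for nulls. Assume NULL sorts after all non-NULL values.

(CR, 193); (GN, NULL); (HP, NULL); (NU, NULL); (QE, 290); (QE, 290); (SG, 278); (UI, NULL)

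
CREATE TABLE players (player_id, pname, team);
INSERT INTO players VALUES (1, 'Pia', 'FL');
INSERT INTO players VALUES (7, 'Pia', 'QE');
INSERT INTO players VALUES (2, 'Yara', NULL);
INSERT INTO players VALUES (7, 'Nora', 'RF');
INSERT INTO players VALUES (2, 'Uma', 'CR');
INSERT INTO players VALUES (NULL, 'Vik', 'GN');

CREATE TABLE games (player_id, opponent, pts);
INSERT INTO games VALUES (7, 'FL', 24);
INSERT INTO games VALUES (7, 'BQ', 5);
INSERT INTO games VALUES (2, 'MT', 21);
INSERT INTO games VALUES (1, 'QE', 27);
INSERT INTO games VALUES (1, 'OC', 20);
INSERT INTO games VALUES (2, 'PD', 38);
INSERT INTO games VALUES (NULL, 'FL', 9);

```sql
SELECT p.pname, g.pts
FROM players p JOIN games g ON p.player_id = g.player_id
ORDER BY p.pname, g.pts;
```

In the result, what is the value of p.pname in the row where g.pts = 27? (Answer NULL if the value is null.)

Pia

INNER JOIN keeps only pairs where the ON condition holds.
Matching on p.player_id = g.player_id. A NULL in a compared column never satisfies the condition.
- p[0] player_id=1 → 2 match(es) in g → 2 row(s).
- p[1] player_id=7 → 2 match(es) in g → 2 row(s).
- p[2] player_id=2 → 2 match(es) in g → 2 row(s).
- p[3] player_id=7 → 2 match(es) in g → 2 row(s).
- p[4] player_id=2 → 2 match(es) in g → 2 row(s).
- p[5] player_id=NULL → no match; dropped.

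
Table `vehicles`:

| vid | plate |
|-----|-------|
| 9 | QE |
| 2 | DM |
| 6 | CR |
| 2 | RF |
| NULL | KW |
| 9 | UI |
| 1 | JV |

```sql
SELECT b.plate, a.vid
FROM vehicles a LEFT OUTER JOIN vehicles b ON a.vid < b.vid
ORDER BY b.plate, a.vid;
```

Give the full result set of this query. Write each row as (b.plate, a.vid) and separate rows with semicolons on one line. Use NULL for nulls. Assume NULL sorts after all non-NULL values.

(CR, 1); (CR, 2); (CR, 2); (DM, 1); (QE, 1); (QE, 2); (QE, 2); (QE, 6); (RF, 1); (UI, 1); (UI, 2); (UI, 2); (UI, 6); (NULL, 9); (NULL, 9); (NULL, NULL)

LEFT JOIN keeps every row from `vehicles a`; unmatched rows get NULL for `vehicles b`'s columns.
Matching on a.vid < b.vid. A NULL in a compared column never satisfies the condition.
- a row (vid=9): no match → kept, b columns NULL.
- a row (vid=2): matches 3 b row(s) → 3 output row(s).
- a row (vid=6): matches 2 b row(s) → 2 output row(s).
- a row (vid=2): matches 3 b row(s) → 3 output row(s).
- a row (vid=NULL): no match → kept, b columns NULL.
- a row (vid=9): no match → kept, b columns NULL.
- a row (vid=1): matches 5 b row(s) → 5 output row(s).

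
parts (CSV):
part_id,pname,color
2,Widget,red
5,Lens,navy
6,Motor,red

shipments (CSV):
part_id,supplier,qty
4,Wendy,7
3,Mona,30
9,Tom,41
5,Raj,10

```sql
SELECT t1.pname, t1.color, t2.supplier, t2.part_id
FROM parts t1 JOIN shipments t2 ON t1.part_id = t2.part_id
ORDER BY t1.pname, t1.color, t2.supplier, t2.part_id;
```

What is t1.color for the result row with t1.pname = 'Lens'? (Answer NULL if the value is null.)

navy

INNER JOIN keeps only pairs where the ON condition holds.
Matching on t1.part_id = t2.part_id.
- t1 row (part_id=2): no match → dropped.
- t1 row (part_id=5): matches 1 t2 row(s) → 1 output row(s).
- t1 row (part_id=6): no match → dropped.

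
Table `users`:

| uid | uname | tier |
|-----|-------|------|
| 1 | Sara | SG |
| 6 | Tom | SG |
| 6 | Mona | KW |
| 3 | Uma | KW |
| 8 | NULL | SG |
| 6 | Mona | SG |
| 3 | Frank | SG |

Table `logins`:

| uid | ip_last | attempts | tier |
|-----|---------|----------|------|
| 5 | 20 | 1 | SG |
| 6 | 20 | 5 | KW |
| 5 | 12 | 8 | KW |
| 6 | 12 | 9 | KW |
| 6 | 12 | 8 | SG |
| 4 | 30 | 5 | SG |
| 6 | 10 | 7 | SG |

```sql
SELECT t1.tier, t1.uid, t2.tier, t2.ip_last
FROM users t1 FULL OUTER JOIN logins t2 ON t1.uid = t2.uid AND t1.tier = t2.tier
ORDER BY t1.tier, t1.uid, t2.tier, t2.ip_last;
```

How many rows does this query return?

FULL OUTER JOIN keeps every row from both sides; unmatched rows get NULL for the other side's columns.
Matching on t1.uid = t2.uid AND t1.tier = t2.tier.
- t1[0] uid=1, tier=SG → no match; kept with NULLs on the t2 side.
- t1[1] uid=6, tier=SG → 2 match(es) in t2 → 2 row(s).
- t1[2] uid=6, tier=KW → 2 match(es) in t2 → 2 row(s).
- t1[3] uid=3, tier=KW → no match; kept with NULLs on the t2 side.
- t1[4] uid=8, tier=SG → no match; kept with NULLs on the t2 side.
- t1[5] uid=6, tier=SG → 2 match(es) in t2 → 2 row(s).
- t1[6] uid=3, tier=SG → no match; kept with NULLs on the t2 side.
- 3 t2 row(s) had no t1 match → kept, t1 columns NULL.
Total: 6 matched + 7 padded = 13 rows.

13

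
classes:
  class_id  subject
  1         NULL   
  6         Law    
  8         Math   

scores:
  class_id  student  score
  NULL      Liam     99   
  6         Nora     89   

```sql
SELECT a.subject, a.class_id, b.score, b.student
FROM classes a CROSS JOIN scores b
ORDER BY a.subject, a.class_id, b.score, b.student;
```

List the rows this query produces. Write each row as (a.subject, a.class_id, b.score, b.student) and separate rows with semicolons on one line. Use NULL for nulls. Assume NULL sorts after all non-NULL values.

(Law, 6, 89, Nora); (Law, 6, 99, Liam); (Math, 8, 89, Nora); (Math, 8, 99, Liam); (NULL, 1, 89, Nora); (NULL, 1, 99, Liam)

CROSS JOIN pairs every row of `classes` with every row of `scores`: 3 × 2 = 6 rows.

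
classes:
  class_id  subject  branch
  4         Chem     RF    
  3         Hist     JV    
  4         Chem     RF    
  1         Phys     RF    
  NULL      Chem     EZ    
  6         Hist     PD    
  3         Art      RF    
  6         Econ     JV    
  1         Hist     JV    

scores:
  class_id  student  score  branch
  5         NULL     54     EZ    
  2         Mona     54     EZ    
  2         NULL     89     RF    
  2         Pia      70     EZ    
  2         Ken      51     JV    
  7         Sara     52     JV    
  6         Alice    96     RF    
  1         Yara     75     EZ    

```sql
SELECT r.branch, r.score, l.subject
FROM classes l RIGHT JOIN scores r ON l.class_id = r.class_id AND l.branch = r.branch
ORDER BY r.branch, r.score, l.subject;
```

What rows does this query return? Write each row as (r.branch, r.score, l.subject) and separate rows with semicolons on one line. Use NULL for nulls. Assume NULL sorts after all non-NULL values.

RIGHT JOIN keeps every row from `scores`; unmatched rows get NULL for `classes`'s columns.
Matching on l.class_id = r.class_id AND l.branch = r.branch. A NULL in a compared column never satisfies the condition.
- l[0] class_id=4, branch=RF → no match.
- l[1] class_id=3, branch=JV → no match.
- l[2] class_id=4, branch=RF → no match.
- l[3] class_id=1, branch=RF → no match.
- l[4] class_id=NULL, branch=EZ → no match.
- l[5] class_id=6, branch=PD → no match.
- l[6] class_id=3, branch=RF → no match.
- l[7] class_id=6, branch=JV → no match.
- l[8] class_id=1, branch=JV → no match.
- 8 r row(s) had no l match → kept, l columns NULL.
After projecting and ordering:
r.branch | r.score | l.subject
EZ | 54 | NULL
EZ | 54 | NULL
EZ | 70 | NULL
EZ | 75 | NULL
JV | 51 | NULL
JV | 52 | NULL
RF | 89 | NULL
RF | 96 | NULL

(EZ, 54, NULL); (EZ, 54, NULL); (EZ, 70, NULL); (EZ, 75, NULL); (JV, 51, NULL); (JV, 52, NULL); (RF, 89, NULL); (RF, 96, NULL)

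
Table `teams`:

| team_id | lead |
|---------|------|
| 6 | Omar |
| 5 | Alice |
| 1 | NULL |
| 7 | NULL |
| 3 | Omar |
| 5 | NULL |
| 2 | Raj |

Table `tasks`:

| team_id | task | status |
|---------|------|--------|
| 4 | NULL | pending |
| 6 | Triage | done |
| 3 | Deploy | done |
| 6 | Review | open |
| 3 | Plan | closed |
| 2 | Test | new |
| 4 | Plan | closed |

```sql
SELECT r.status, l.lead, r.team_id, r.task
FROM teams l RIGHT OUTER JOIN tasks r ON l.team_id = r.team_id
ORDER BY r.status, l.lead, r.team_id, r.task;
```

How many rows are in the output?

7

RIGHT JOIN keeps every row from `tasks`; unmatched rows get NULL for `teams`'s columns.
Matching on l.team_id = r.team_id.
Matched pairs: 5; unmatched r rows kept: 2.
Total: 5 matched + 2 padded = 7 rows.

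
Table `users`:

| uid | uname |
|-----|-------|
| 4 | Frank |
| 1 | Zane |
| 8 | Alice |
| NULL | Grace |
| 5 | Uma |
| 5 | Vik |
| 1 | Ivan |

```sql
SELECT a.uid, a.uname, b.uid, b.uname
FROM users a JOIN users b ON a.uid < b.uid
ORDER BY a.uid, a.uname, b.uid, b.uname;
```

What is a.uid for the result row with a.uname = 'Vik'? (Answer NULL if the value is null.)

INNER JOIN keeps only pairs where the ON condition holds.
Matching on a.uid < b.uid. A NULL in a compared column never satisfies the condition.
- a (uid=4) pairs with 3 row(s) of b.
- a (uid=1) pairs with 4 row(s) of b.
- a (uid=8) has no partner → excluded.
- a (uid=NULL) has no partner → excluded.
- a (uid=5) pairs with 1 row(s) of b.
- a (uid=5) pairs with 1 row(s) of b.
- a (uid=1) pairs with 4 row(s) of b.

5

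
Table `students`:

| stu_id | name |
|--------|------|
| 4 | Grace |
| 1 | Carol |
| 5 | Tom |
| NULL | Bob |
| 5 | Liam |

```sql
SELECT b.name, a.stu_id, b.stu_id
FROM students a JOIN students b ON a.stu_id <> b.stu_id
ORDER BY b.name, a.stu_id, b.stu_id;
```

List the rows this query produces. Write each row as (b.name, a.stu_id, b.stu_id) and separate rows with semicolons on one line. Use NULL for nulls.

(Carol, 4, 1); (Carol, 5, 1); (Carol, 5, 1); (Grace, 1, 4); (Grace, 5, 4); (Grace, 5, 4); (Liam, 1, 5); (Liam, 4, 5); (Tom, 1, 5); (Tom, 4, 5)

INNER JOIN keeps only pairs where the ON condition holds.
Matching on a.stu_id <> b.stu_id. A NULL in a compared column never satisfies the condition.
Matched pairs: 10.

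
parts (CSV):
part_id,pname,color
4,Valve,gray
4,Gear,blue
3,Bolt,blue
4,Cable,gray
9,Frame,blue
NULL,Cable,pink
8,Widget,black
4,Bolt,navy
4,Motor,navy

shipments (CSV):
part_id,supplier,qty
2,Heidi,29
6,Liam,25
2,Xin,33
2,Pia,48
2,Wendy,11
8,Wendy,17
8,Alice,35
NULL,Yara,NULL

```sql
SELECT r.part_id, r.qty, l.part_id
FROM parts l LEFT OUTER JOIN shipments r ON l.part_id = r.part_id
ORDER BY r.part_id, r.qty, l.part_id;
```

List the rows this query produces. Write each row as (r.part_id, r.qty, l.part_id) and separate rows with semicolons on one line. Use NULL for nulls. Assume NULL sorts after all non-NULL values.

(8, 17, 8); (8, 35, 8); (NULL, NULL, 3); (NULL, NULL, 4); (NULL, NULL, 4); (NULL, NULL, 4); (NULL, NULL, 4); (NULL, NULL, 4); (NULL, NULL, 9); (NULL, NULL, NULL)

LEFT JOIN keeps every row from `parts`; unmatched rows get NULL for `shipments`'s columns.
Matching on l.part_id = r.part_id. A NULL in a compared column never satisfies the condition.
- l (part_id=4) has no partner → padded with NULL.
- l (part_id=4) has no partner → padded with NULL.
- l (part_id=3) has no partner → padded with NULL.
- l (part_id=4) has no partner → padded with NULL.
- l (part_id=9) has no partner → padded with NULL.
- l (part_id=NULL) has no partner → padded with NULL.
- l (part_id=8) pairs with 2 row(s) of r.
- l (part_id=4) has no partner → padded with NULL.
- l (part_id=4) has no partner → padded with NULL.
After projecting and ordering:
r.part_id | r.qty | l.part_id
8 | 17 | 8
8 | 35 | 8
NULL | NULL | 3
NULL | NULL | 4
NULL | NULL | 4
NULL | NULL | 4
NULL | NULL | 4
NULL | NULL | 4
NULL | NULL | 9
NULL | NULL | NULL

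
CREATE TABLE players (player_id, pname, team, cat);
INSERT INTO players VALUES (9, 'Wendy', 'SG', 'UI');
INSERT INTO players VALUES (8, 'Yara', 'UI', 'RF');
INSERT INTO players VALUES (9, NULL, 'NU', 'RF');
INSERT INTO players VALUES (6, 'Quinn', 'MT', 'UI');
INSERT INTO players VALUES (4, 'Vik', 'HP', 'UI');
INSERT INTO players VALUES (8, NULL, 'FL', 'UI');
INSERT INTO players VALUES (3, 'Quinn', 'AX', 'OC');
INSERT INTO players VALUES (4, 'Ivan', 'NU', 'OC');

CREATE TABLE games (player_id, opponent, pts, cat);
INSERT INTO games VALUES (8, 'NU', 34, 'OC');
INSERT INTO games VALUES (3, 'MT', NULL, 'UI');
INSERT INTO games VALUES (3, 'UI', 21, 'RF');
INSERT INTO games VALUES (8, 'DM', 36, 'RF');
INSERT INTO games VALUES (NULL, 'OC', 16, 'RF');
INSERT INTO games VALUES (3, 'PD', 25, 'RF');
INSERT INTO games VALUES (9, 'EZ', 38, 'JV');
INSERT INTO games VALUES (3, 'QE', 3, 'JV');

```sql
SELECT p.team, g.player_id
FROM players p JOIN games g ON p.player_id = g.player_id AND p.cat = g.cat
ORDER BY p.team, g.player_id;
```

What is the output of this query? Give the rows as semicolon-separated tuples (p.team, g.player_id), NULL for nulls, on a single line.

INNER JOIN keeps only pairs where the ON condition holds.
Matching on p.player_id = g.player_id AND p.cat = g.cat. A NULL in a compared column never satisfies the condition.
- p[0] player_id=9, cat=UI → no match; dropped.
- p[1] player_id=8, cat=RF → 1 match(es) in g → 1 row(s).
- p[2] player_id=9, cat=RF → no match; dropped.
- p[3] player_id=6, cat=UI → no match; dropped.
- p[4] player_id=4, cat=UI → no match; dropped.
- p[5] player_id=8, cat=UI → no match; dropped.
- p[6] player_id=3, cat=OC → no match; dropped.
- p[7] player_id=4, cat=OC → no match; dropped.
After projecting and ordering:
p.team | g.player_id
UI | 8

(UI, 8)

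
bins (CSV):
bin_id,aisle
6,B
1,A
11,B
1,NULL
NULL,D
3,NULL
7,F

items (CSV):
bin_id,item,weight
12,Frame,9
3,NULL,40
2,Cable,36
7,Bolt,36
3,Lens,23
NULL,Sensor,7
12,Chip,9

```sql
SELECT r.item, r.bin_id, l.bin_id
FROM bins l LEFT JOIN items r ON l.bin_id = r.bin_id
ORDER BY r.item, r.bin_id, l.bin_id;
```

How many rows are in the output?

8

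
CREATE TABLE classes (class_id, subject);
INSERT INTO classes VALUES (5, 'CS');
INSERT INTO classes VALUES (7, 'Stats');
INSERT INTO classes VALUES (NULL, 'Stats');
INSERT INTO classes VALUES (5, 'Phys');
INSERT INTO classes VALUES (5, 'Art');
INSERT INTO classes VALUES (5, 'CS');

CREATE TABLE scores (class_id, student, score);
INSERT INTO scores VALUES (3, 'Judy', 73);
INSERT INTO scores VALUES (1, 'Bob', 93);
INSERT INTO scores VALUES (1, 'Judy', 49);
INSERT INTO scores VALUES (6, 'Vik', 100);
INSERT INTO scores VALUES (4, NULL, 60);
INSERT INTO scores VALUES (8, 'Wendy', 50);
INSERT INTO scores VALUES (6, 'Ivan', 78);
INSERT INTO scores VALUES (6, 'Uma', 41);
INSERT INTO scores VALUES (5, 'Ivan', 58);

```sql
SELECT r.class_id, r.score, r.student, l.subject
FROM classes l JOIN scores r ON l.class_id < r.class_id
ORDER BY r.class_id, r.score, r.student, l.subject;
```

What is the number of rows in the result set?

INNER JOIN keeps only pairs where the ON condition holds.
Matching on l.class_id < r.class_id. A NULL in a compared column never satisfies the condition.
- l[0] class_id=5 → 4 match(es) in r → 4 row(s).
- l[1] class_id=7 → 1 match(es) in r → 1 row(s).
- l[2] class_id=NULL → no match; dropped.
- l[3] class_id=5 → 4 match(es) in r → 4 row(s).
- l[4] class_id=5 → 4 match(es) in r → 4 row(s).
- l[5] class_id=5 → 4 match(es) in r → 4 row(s).
Total: 17 rows.

17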